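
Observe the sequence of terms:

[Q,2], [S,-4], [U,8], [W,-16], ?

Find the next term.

Letter: letters move forward 2 places in the alphabet, so Q, S, U, W → Y.
Second coordinate goes 2, -4, 8, -16 → 32 (×(-2) each step).
Combining the parts gives [Y,32].

[Y,32]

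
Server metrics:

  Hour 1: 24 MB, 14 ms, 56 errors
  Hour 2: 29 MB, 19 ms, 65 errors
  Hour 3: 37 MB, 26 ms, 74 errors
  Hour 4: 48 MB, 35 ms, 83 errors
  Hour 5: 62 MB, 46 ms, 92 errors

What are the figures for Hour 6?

79 MB, 59 ms, 101 errors

MB: 24, 29, 37, 48, 62 → 79 (differences are 5, 8, 11, … (increasing by 3 each time)).
Ms — differences are 5, 7, 9, … (increasing by 2 each time): 14, 19, 26, 35, 46 → 59.
Errors goes 56, 65, 74, 83, 92 → 101 (+9 each step).
So the next line is 79 MB, 59 ms, 101 errors.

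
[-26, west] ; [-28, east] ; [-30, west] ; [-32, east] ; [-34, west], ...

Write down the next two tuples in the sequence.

[-36, east], [-38, west]

First slot goes -26, -28, -30, -32, -34 → -36 → -38 (−2 each step).
Direction goes west, east, west, east, west → east → west (alternates west ↔ east).
Putting the parts together: [-36, east] and then [-38, west].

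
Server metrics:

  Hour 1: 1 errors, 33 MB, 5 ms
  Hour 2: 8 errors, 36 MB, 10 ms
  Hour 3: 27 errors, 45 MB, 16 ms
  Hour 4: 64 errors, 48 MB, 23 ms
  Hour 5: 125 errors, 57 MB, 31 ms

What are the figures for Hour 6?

216 errors, 60 MB, 40 ms

For the errors, perfect cubes: 1³, 2³, 3³, …: 1, 8, 27, 64, 125 → 216.
For the MB, alternating steps +3, +9, +3, +9, …: 33, 36, 45, 48, 57 → 60.
Ms: differences are 5, 6, 7, … (increasing by 1 each time); 5, 10, 16, 23, 31 → 40.
Combining the parts gives 216 errors, 60 MB, 40 ms.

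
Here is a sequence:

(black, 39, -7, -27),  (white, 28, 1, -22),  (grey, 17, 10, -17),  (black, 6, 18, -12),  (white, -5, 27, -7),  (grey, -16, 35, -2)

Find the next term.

Shade — repeats black → white → grey: black, white, grey, black, white, grey → black.
Second entry — −11 each step: 39, 28, 17, 6, -5, -16 → -27.
Third entry goes -7, 1, 10, 18, 27, 35 → 44 (alternating steps +8, +9, +8, +9, …).
Fourth entry: +5 each step; -27, -22, -17, -12, -7, -2 → 3.
Putting it together: (black, -27, 44, 3).

(black, -27, 44, 3)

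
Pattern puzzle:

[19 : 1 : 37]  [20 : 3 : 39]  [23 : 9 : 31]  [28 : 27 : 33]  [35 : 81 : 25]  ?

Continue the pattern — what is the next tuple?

[44 : 243 : 27]

First entry — differences are 1, 3, 5, … (increasing by 2 each time): 19, 20, 23, 28, 35 → 44.
Second entry — ×3 each step: 1, 3, 9, 27, 81 → 243.
Third entry: 37, 39, 31, 33, 25 → 27 (alternating steps +2, −8, +2, −8, …).
Putting it together: [44 : 243 : 27].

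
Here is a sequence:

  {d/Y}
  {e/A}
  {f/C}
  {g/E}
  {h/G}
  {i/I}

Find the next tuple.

{j/K}

First letter: d, e, f, g, h, i → j (letters move forward 1 place in the alphabet).
Second letter — letters move forward 2 places in the alphabet, wrapping Z→A: Y, A, C, E, G, I → K.
Combining the parts gives {j/K}.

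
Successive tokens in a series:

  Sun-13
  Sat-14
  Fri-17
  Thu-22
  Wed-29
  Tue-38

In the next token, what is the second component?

49

Second component goes 13, 14, 17, 22, 29, 38 → 49 (differences are 1, 3, 5, … (increasing by 2 each time)).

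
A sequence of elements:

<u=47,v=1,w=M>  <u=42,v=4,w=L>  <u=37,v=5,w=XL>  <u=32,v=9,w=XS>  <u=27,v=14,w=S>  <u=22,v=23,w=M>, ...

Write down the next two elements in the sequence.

U: −5 each step, so 47, 42, 37, 32, 27, 22 → 17 → 12.
V: each term is the sum of the two before it, so 1, 4, 5, 9, 14, 23 → 37 → 60.
W: repeats M → L → XL → XS → S, so M, L, XL, XS, S, M → L → XL.
Putting the parts together: <u=17,v=37,w=L> and then <u=12,v=60,w=XL>.

<u=17,v=37,w=L>, <u=12,v=60,w=XL>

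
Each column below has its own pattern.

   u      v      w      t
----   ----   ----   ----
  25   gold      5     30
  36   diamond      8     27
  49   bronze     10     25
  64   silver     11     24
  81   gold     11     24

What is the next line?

100  diamond  10  25

For the column u, perfect squares: 5², 6², 7², …: 25, 36, 49, 64, 81 → 100.
For the column v, repeats gold → diamond → bronze → silver: gold, diamond, bronze, silver, gold → diamond.
For the column w, differences are 3, 2, 1, … (decreasing by 1 each time): 5, 8, 10, 11, 11 → 10.
Column t: together with the column w always sums to 35, so 30, 27, 25, 24, 24 → 25.
So the next line is 100  diamond  10  25.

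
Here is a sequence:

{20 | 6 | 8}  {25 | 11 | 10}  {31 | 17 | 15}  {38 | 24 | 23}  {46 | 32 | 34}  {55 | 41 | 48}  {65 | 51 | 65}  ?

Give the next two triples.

First part — differences are 5, 6, 7, … (increasing by 1 each time): 20, 25, 31, 38, 46, 55, 65 → 76 → 88.
Second part goes 6, 11, 17, 24, 32, 41, 51 → 62 → 74 (differences are 5, 6, 7, … (increasing by 1 each time)).
Third part: 8, 10, 15, 23, 34, 48, 65 → 85 → 108 (differences are 2, 5, 8, … (increasing by 3 each time)).
So the next two triples are {76 | 62 | 85} and {88 | 74 | 108}.

{76 | 62 | 85}, {88 | 74 | 108}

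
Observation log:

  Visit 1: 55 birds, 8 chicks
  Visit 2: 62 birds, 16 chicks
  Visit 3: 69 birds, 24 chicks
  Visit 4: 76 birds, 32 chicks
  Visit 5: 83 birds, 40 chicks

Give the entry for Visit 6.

Birds: +7 each step, so 55, 62, 69, 76, 83 → 90.
Chicks — +8 each step: 8, 16, 24, 32, 40 → 48.
Combining the parts gives 90 birds, 48 chicks.

90 birds, 48 chicks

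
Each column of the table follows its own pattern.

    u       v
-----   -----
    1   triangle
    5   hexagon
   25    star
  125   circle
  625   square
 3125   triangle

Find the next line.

Column u: ×5 each step; 1, 5, 25, 125, 625, 3125 → 15625.
Column v: repeats triangle → hexagon → star → circle → square; triangle, hexagon, star, circle, square, triangle → hexagon.
Putting it together: 15625  hexagon.

15625  hexagon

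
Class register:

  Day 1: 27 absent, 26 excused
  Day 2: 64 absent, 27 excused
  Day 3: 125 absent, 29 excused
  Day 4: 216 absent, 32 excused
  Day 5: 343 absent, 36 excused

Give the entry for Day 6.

512 absent, 41 excused

Absent — perfect cubes: 3³, 4³, 5³, …: 27, 64, 125, 216, 343 → 512.
Excused — differences are 1, 2, 3, … (increasing by 1 each time): 26, 27, 29, 32, 36 → 41.
Putting it together: 512 absent, 41 excused.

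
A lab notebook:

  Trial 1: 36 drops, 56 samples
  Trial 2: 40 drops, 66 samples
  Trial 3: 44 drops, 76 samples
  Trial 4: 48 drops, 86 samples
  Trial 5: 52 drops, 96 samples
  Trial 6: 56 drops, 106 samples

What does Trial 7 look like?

Drops goes 36, 40, 44, 48, 52, 56 → 60 (+4 each step).
Samples goes 56, 66, 76, 86, 96, 106 → 116 (+10 each step).
So the next record is 60 drops, 116 samples.

60 drops, 116 samples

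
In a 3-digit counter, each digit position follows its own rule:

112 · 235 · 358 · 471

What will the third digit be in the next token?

4

Third digit: +3 each step, mod 10, so 2, 5, 8, 1 → 4.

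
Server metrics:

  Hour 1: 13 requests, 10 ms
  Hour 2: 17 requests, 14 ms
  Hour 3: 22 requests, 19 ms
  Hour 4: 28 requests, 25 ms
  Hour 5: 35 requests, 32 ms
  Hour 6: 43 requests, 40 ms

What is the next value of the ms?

For the requests, differences are 4, 5, 6, … (increasing by 1 each time): 13, 17, 22, 28, 35, 43 → 52.
Ms: always 3 less than the requests; 10, 14, 19, 25, 32, 40 → 49.

49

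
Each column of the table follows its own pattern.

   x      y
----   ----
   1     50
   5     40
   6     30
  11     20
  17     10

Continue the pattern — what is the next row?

28  0

Column x: each term is the sum of the two before it, so 1, 5, 6, 11, 17 → 28.
Column y goes 50, 40, 30, 20, 10 → 0 (−10 each step).
Combining the parts gives 28  0.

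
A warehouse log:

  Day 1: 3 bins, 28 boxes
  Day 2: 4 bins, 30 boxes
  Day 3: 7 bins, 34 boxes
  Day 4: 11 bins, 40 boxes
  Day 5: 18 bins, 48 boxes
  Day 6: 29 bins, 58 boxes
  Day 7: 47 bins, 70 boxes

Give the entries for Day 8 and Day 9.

76 bins, 84 boxes; 123 bins, 100 boxes

For the bins, each term is the sum of the two before it: 3, 4, 7, 11, 18, 29, 47 → 76 → 123.
Boxes: differences are 2, 4, 6, … (increasing by 2 each time), so 28, 30, 34, 40, 48, 58, 70 → 84 → 100.
Putting the parts together: 76 bins, 84 boxes and then 123 bins, 100 boxes.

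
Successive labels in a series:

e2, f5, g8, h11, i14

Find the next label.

j17

Letter goes e, f, g, h, i → j (letters move forward 1 place in the alphabet).
Second component: +3 each step; 2, 5, 8, 11, 14 → 17.
Combining the parts gives j17.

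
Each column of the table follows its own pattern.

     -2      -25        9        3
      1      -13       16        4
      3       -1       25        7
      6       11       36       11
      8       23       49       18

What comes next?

11  35  64  29

First component goes -2, 1, 3, 6, 8 → 11 (alternating steps +3, +2, +3, +2, …).
Second component — +12 each step: -25, -13, -1, 11, 23 → 35.
Third component goes 9, 16, 25, 36, 49 → 64 (perfect squares: 3², 4², 5², …).
Fourth component: 3, 4, 7, 11, 18 → 29 (each term is the sum of the two before it).
So the next line is 11  35  64  29.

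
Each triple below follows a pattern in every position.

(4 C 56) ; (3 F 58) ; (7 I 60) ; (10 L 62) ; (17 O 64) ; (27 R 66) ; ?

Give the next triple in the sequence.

(44 U 68)

First coordinate: each term is the sum of the two before it; 4, 3, 7, 10, 17, 27 → 44.
Letter: C, F, I, L, O, R → U (letters move forward 3 places in the alphabet).
Third coordinate: +2 each step, so 56, 58, 60, 62, 64, 66 → 68.
So the next triple is (44 U 68).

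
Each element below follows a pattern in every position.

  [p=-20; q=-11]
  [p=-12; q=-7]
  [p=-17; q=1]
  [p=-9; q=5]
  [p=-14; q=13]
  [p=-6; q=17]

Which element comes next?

P goes -20, -12, -17, -9, -14, -6 → -11 (alternating steps +8, −5, +8, −5, …).
Q: alternating steps +4, +8, +4, +8, …, so -11, -7, 1, 5, 13, 17 → 25.
Combining the parts gives [p=-11; q=25].

[p=-11; q=25]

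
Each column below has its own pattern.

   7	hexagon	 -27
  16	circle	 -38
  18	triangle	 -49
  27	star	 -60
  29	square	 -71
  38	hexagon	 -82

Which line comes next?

First component: alternating steps +9, +2, +9, +2, …; 7, 16, 18, 27, 29, 38 → 40.
Shape: repeats hexagon → circle → triangle → star → square, so hexagon, circle, triangle, star, square, hexagon → circle.
Third component: -27, -38, -49, -60, -71, -82 → -93 (−11 each step).
So the next line is 40  circle  -93.

40  circle  -93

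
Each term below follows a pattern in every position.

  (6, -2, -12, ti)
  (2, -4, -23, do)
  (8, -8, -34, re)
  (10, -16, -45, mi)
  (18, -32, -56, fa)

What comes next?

First part: each term is the sum of the two before it; 6, 2, 8, 10, 18 → 28.
Second part: -2, -4, -8, -16, -32 → -64 (×2 each step).
Third part: −11 each step; -12, -23, -34, -45, -56 → -67.
Note: runs through the solfège scale do→ti; ti, do, re, mi, fa → sol.
So the next term is (28, -64, -67, sol).

(28, -64, -67, sol)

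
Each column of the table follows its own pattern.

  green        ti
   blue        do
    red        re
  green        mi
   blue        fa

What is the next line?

For the colour, repeats green → blue → red: green, blue, red, green, blue → red.
Note: runs through the solfège scale do→ti; ti, do, re, mi, fa → sol.
So the next line is red  sol.

red  sol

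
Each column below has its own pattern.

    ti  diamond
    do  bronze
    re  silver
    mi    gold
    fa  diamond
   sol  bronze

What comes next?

la  silver

Note goes ti, do, re, mi, fa, sol → la (runs through the solfège scale do→ti).
Rank goes diamond, bronze, silver, gold, diamond, bronze → silver (repeats diamond → bronze → silver → gold).
So the next row is la  silver.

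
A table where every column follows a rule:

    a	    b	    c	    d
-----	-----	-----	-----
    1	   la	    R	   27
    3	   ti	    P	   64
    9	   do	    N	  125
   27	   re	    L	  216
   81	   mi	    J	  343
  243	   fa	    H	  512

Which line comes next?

Column a: 1, 3, 9, 27, 81, 243 → 729 (×3 each step).
Column b — runs through the solfège scale do→ti: la, ti, do, re, mi, fa → sol.
Column c: letters move back 2 places in the alphabet, so R, P, N, L, J, H → F.
For the column d, perfect cubes: 3³, 4³, 5³, …: 27, 64, 125, 216, 343, 512 → 729.
So the next line is 729  sol  F  729.

729  sol  F  729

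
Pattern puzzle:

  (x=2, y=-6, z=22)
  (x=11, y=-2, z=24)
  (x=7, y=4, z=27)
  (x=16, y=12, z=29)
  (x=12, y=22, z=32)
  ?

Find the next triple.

(x=21, y=34, z=34)

X: 2, 11, 7, 16, 12 → 21 (alternating steps +9, −4, +9, −4, …).
Y goes -6, -2, 4, 12, 22 → 34 (differences are 4, 6, 8, … (increasing by 2 each time)).
For the z, alternating steps +2, +3, +2, +3, …: 22, 24, 27, 29, 32 → 34.
Combining the parts gives (x=21, y=34, z=34).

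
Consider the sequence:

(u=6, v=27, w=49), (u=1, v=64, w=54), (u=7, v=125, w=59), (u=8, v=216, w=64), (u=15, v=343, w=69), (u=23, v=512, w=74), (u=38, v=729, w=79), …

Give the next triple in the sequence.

U — each term is the sum of the two before it: 6, 1, 7, 8, 15, 23, 38 → 61.
For the v, perfect cubes: 3³, 4³, 5³, …: 27, 64, 125, 216, 343, 512, 729 → 1000.
W: 49, 54, 59, 64, 69, 74, 79 → 84 (+5 each step).
Putting it together: (u=61, v=1000, w=84).

(u=61, v=1000, w=84)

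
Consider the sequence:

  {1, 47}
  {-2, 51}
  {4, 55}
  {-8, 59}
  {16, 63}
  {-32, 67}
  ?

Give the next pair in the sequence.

{64, 71}

First part: ×(-2) each step, so 1, -2, 4, -8, 16, -32 → 64.
Second part goes 47, 51, 55, 59, 63, 67 → 71 (+4 each step).
So the next pair is {64, 71}.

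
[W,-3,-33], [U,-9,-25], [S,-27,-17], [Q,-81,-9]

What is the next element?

[O,-243,-1]

Letter: W, U, S, Q → O (letters move back 2 places in the alphabet).
Second value — ×3 each step: -3, -9, -27, -81 → -243.
Third value: -33, -25, -17, -9 → -1 (+8 each step).
So the next element is [O,-243,-1].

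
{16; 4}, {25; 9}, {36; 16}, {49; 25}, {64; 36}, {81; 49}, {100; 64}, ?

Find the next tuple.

{121; 81}

First value: perfect squares: 4², 5², 6², …; 16, 25, 36, 49, 64, 81, 100 → 121.
Second value: perfect squares: 2², 3², 4², …, so 4, 9, 16, 25, 36, 49, 64 → 81.
Combining the parts gives {121; 81}.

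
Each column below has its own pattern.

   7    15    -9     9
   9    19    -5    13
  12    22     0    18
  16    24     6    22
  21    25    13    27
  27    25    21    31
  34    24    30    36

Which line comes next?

42  22  40  40

First component: 7, 9, 12, 16, 21, 27, 34 → 42 (differences are 2, 3, 4, … (increasing by 1 each time)).
Second component: 15, 19, 22, 24, 25, 25, 24 → 22 (differences are 4, 3, 2, … (decreasing by 1 each time)).
Third component: differences are 4, 5, 6, … (increasing by 1 each time); -9, -5, 0, 6, 13, 21, 30 → 40.
Fourth component goes 9, 13, 18, 22, 27, 31, 36 → 40 (alternating steps +4, +5, +4, +5, …).
So the next line is 42  22  40  40.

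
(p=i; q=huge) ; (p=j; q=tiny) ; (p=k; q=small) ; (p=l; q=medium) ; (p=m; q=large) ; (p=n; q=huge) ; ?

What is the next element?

P: i, j, k, l, m, n → o (letters move forward 1 place in the alphabet).
Q goes huge, tiny, small, medium, large, huge → tiny (repeats huge → tiny → small → medium → large).
So the next element is (p=o; q=tiny).

(p=o; q=tiny)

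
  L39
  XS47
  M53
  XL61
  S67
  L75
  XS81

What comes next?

M89

Size: L, XS, M, XL, S, L, XS → M (repeats L → XS → M → XL → S).
Second component: 39, 47, 53, 61, 67, 75, 81 → 89 (alternating steps +8, +6, +8, +6, …).
Putting it together: M89.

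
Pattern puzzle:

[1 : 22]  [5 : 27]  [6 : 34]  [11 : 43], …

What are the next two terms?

First component goes 1, 5, 6, 11 → 17 → 28 (each term is the sum of the two before it).
Second component — differences are 5, 7, 9, … (increasing by 2 each time): 22, 27, 34, 43 → 54 → 67.
Putting the parts together: [17 : 54] and then [28 : 67].

[17 : 54], [28 : 67]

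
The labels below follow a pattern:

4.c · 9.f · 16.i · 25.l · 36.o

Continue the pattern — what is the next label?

49.r

First component — perfect squares: 2², 3², 4², …: 4, 9, 16, 25, 36 → 49.
Letter: c, f, i, l, o → r (letters move forward 3 places in the alphabet).
Combining the parts gives 49.r.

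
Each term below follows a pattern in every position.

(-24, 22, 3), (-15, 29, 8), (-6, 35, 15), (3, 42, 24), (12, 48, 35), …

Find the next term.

First entry: +9 each step; -24, -15, -6, 3, 12 → 21.
Second entry — alternating steps +7, +6, +7, +6, …: 22, 29, 35, 42, 48 → 55.
Third entry: 3, 8, 15, 24, 35 → 48 (differences are 5, 7, 9, … (increasing by 2 each time)).
Combining the parts gives (21, 55, 48).

(21, 55, 48)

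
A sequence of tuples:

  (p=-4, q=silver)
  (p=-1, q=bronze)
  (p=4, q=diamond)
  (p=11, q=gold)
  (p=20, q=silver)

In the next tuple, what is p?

P: differences are 3, 5, 7, … (increasing by 2 each time); -4, -1, 4, 11, 20 → 31.

31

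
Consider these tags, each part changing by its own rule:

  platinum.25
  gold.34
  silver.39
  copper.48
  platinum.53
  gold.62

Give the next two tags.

Metal: repeats platinum → gold → silver → copper; platinum, gold, silver, copper, platinum, gold → silver → copper.
Second component: alternating steps +9, +5, +9, +5, …, so 25, 34, 39, 48, 53, 62 → 67 → 76.
So the next two tags are silver.67 and copper.76.

silver.67, copper.76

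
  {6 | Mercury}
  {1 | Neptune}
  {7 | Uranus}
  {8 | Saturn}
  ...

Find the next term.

{15 | Jupiter}

First slot — each term is the sum of the two before it: 6, 1, 7, 8 → 15.
For the planet, runs backward through the planets Mercury→Neptune: Mercury, Neptune, Uranus, Saturn → Jupiter.
So the next term is {15 | Jupiter}.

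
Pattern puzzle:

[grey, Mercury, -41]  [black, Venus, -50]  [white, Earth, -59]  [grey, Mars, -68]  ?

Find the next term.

[black, Jupiter, -77]

Shade: repeats grey → black → white; grey, black, white, grey → black.
Planet: runs through the planets Mercury→Neptune; Mercury, Venus, Earth, Mars → Jupiter.
Third coordinate: −9 each step, so -41, -50, -59, -68 → -77.
So the next term is [black, Jupiter, -77].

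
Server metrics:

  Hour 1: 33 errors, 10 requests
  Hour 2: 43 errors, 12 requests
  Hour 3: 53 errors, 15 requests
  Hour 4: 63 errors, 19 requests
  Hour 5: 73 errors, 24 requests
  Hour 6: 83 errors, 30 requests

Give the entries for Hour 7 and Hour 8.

For the errors, +10 each step: 33, 43, 53, 63, 73, 83 → 93 → 103.
Requests goes 10, 12, 15, 19, 24, 30 → 37 → 45 (differences are 2, 3, 4, … (increasing by 1 each time)).
So the next two lines are 93 errors, 37 requests and 103 errors, 45 requests.

93 errors, 37 requests; 103 errors, 45 requests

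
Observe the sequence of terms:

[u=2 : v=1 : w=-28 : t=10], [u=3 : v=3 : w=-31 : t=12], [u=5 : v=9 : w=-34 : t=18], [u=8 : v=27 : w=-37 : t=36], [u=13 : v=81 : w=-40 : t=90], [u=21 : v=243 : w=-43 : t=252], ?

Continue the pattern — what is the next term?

For the u, each term is the sum of the two before it: 2, 3, 5, 8, 13, 21 → 34.
V: ×3 each step, so 1, 3, 9, 27, 81, 243 → 729.
For the w, −3 each step: -28, -31, -34, -37, -40, -43 → -46.
T: 10, 12, 18, 36, 90, 252 → 738 (always 9 more than the v).
So the next term is [u=34 : v=729 : w=-46 : t=738].

[u=34 : v=729 : w=-46 : t=738]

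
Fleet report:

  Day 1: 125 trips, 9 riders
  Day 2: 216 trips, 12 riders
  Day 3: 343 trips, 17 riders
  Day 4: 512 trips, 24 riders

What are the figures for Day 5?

For the trips, perfect cubes: 5³, 6³, 7³, …: 125, 216, 343, 512 → 729.
Riders goes 9, 12, 17, 24 → 33 (differences are 3, 5, 7, … (increasing by 2 each time)).
Putting it together: 729 trips, 33 riders.

729 trips, 33 riders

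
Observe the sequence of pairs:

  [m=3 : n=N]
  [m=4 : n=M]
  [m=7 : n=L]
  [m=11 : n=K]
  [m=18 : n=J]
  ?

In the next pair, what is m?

29

For the m, each term is the sum of the two before it: 3, 4, 7, 11, 18 → 29.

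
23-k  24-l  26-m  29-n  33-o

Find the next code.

First component — differences are 1, 2, 3, … (increasing by 1 each time): 23, 24, 26, 29, 33 → 38.
Letter: letters move forward 1 place in the alphabet, so k, l, m, n, o → p.
Combining the parts gives 38-p.

38-p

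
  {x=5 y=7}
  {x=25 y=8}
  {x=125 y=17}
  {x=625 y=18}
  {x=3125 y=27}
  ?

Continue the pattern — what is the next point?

For the x, ×5 each step: 5, 25, 125, 625, 3125 → 15625.
Y — alternating steps +1, +9, +1, +9, …: 7, 8, 17, 18, 27 → 28.
Combining the parts gives {x=15625 y=28}.

{x=15625 y=28}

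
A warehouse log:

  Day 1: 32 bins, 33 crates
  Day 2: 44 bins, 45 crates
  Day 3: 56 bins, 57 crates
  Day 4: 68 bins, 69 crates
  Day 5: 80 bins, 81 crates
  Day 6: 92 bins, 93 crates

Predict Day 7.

For the bins, +12 each step: 32, 44, 56, 68, 80, 92 → 104.
Crates: always 1 more than the bins; 33, 45, 57, 69, 81, 93 → 105.
Putting it together: 104 bins, 105 crates.

104 bins, 105 crates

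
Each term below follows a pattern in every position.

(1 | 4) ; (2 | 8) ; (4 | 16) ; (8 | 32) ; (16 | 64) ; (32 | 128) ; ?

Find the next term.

First part goes 1, 2, 4, 8, 16, 32 → 64 (×2 each step).
Second part — ×2 each step: 4, 8, 16, 32, 64, 128 → 256.
Combining the parts gives (64 | 256).

(64 | 256)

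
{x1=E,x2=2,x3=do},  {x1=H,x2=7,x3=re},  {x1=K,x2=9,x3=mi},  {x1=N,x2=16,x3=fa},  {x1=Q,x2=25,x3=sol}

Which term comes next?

X1: E, H, K, N, Q → T (letters move forward 3 places in the alphabet).
X2: 2, 7, 9, 16, 25 → 41 (each term is the sum of the two before it).
X3 — runs through the solfège scale do→ti: do, re, mi, fa, sol → la.
Combining the parts gives {x1=T,x2=41,x3=la}.

{x1=T,x2=41,x3=la}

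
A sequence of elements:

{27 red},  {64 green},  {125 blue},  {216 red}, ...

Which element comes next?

First value — perfect cubes: 3³, 4³, 5³, …: 27, 64, 125, 216 → 343.
Colour: repeats red → green → blue; red, green, blue, red → green.
Putting it together: {343 green}.

{343 green}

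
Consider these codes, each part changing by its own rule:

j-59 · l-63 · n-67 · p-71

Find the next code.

Letter: letters move forward 2 places in the alphabet; j, l, n, p → r.
Second component: 59, 63, 67, 71 → 75 (+4 each step).
Combining the parts gives r-75.

r-75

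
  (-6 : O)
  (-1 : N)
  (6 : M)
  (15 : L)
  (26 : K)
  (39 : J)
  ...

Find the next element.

First component: differences are 5, 7, 9, … (increasing by 2 each time), so -6, -1, 6, 15, 26, 39 → 54.
Letter: letters move back 1 place in the alphabet, so O, N, M, L, K, J → I.
Combining the parts gives (54 : I).

(54 : I)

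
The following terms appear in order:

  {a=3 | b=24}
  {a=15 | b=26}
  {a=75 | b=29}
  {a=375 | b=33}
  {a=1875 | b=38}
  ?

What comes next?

A: ×5 each step, so 3, 15, 75, 375, 1875 → 9375.
B — differences are 2, 3, 4, … (increasing by 1 each time): 24, 26, 29, 33, 38 → 44.
So the next term is {a=9375 | b=44}.

{a=9375 | b=44}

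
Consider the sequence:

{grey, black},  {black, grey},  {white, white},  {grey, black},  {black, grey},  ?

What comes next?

{white, white}

For the first shade, repeats grey → black → white: grey, black, white, grey, black → white.
Second shade goes black, grey, white, black, grey → white (repeats black → grey → white).
Combining the parts gives {white, white}.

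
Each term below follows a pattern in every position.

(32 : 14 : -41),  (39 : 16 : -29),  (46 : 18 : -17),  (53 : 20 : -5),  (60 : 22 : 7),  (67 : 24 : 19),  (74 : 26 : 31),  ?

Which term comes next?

(81 : 28 : 43)

For the first value, +7 each step: 32, 39, 46, 53, 60, 67, 74 → 81.
For the second value, +2 each step: 14, 16, 18, 20, 22, 24, 26 → 28.
Third value — +12 each step: -41, -29, -17, -5, 7, 19, 31 → 43.
Combining the parts gives (81 : 28 : 43).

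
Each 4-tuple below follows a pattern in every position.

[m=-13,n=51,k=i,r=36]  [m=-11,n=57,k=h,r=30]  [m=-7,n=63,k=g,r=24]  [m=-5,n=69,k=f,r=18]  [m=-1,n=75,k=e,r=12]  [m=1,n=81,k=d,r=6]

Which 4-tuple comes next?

[m=5,n=87,k=c,r=0]

For the m, alternating steps +2, +4, +2, +4, …: -13, -11, -7, -5, -1, 1 → 5.
For the n, +6 each step: 51, 57, 63, 69, 75, 81 → 87.
K goes i, h, g, f, e, d → c (letters move back 1 place in the alphabet).
R goes 36, 30, 24, 18, 12, 6 → 0 (together with the n always sums to 87).
Putting it together: [m=5,n=87,k=c,r=0].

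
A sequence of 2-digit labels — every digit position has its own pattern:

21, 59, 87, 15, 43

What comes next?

First digit — +3 each step, mod 10: 2, 5, 8, 1, 4 → 7.
Second digit goes 1, 9, 7, 5, 3 → 1 (−2 each step, mod 10).
So the next label is 71.

71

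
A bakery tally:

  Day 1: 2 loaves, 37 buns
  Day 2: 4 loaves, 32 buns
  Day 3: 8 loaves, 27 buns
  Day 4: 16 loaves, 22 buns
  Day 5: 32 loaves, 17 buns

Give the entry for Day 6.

Loaves — ×2 each step: 2, 4, 8, 16, 32 → 64.
Buns: 37, 32, 27, 22, 17 → 12 (−5 each step).
So the next line is 64 loaves, 12 buns.

64 loaves, 12 buns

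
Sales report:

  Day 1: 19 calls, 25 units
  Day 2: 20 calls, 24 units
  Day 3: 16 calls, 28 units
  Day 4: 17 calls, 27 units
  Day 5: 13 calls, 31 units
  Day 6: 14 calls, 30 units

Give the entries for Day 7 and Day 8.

10 calls, 34 units; 11 calls, 33 units

For the calls, alternating steps +1, −4, +1, −4, …: 19, 20, 16, 17, 13, 14 → 10 → 11.
Units: together with the calls always sums to 44, so 25, 24, 28, 27, 31, 30 → 34 → 33.
Putting the parts together: 10 calls, 34 units and then 11 calls, 33 units.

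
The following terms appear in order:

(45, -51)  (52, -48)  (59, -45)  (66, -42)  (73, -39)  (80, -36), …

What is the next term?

(87, -33)

First value — +7 each step: 45, 52, 59, 66, 73, 80 → 87.
Second value: +3 each step; -51, -48, -45, -42, -39, -36 → -33.
Putting it together: (87, -33).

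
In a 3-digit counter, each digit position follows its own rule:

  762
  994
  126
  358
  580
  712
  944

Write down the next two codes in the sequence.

176, 308

First digit — +2 each step, mod 10: 7, 9, 1, 3, 5, 7, 9 → 1 → 3.
Second digit: +3 each step, mod 10; 6, 9, 2, 5, 8, 1, 4 → 7 → 0.
Third digit: 2, 4, 6, 8, 0, 2, 4 → 6 → 8 (+2 each step, mod 10).
So the next two codes are 176 and 308.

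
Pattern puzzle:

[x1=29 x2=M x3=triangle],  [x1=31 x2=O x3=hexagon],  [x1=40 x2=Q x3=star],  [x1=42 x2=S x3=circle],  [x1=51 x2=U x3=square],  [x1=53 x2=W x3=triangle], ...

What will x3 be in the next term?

hexagon

X1 goes 29, 31, 40, 42, 51, 53 → 62 (alternating steps +2, +9, +2, +9, …).
X2 goes M, O, Q, S, U, W → Y (letters move forward 2 places in the alphabet).
X3 — repeats triangle → hexagon → star → circle → square: triangle, hexagon, star, circle, square, triangle → hexagon.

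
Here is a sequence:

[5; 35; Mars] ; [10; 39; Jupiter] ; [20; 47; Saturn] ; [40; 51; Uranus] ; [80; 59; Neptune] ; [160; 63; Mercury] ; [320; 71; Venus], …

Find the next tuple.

First value: ×2 each step, so 5, 10, 20, 40, 80, 160, 320 → 640.
Second value: alternating steps +4, +8, +4, +8, …, so 35, 39, 47, 51, 59, 63, 71 → 75.
Planet — runs through the planets Mercury→Neptune: Mars, Jupiter, Saturn, Uranus, Neptune, Mercury, Venus → Earth.
Combining the parts gives [640; 75; Earth].

[640; 75; Earth]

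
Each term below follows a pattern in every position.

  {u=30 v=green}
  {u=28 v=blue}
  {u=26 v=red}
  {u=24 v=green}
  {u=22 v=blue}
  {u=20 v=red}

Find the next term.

{u=18 v=green}

For the u, −2 each step: 30, 28, 26, 24, 22, 20 → 18.
V — repeats green → blue → red: green, blue, red, green, blue, red → green.
So the next term is {u=18 v=green}.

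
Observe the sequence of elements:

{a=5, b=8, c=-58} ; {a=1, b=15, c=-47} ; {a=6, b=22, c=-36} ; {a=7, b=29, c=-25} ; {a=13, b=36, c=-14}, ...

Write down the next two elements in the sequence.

For the a, each term is the sum of the two before it: 5, 1, 6, 7, 13 → 20 → 33.
B goes 8, 15, 22, 29, 36 → 43 → 50 (+7 each step).
C — +11 each step: -58, -47, -36, -25, -14 → -3 → 8.
Putting the parts together: {a=20, b=43, c=-3} and then {a=33, b=50, c=8}.

{a=20, b=43, c=-3}, {a=33, b=50, c=8}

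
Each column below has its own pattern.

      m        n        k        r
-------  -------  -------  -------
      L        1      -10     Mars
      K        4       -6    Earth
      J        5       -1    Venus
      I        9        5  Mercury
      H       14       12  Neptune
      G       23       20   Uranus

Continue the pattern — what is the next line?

F  37  29  Saturn

For the column m, letters move back 1 place in the alphabet: L, K, J, I, H, G → F.
Column n: each term is the sum of the two before it; 1, 4, 5, 9, 14, 23 → 37.
Column k: differences are 4, 5, 6, … (increasing by 1 each time), so -10, -6, -1, 5, 12, 20 → 29.
Column r — runs backward through the planets Mercury→Neptune: Mars, Earth, Venus, Mercury, Neptune, Uranus → Saturn.
Putting it together: F  37  29  Saturn.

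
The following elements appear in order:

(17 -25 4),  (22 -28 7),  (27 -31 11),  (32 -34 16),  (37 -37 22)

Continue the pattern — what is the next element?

First coordinate goes 17, 22, 27, 32, 37 → 42 (+5 each step).
Second coordinate: −3 each step; -25, -28, -31, -34, -37 → -40.
Third coordinate: differences are 3, 4, 5, … (increasing by 1 each time); 4, 7, 11, 16, 22 → 29.
Combining the parts gives (42 -40 29).

(42 -40 29)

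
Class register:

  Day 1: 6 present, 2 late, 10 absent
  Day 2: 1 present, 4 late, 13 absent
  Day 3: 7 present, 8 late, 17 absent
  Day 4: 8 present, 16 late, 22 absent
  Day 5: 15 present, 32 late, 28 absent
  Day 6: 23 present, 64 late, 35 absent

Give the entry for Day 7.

Present: 6, 1, 7, 8, 15, 23 → 38 (each term is the sum of the two before it).
Late goes 2, 4, 8, 16, 32, 64 → 128 (×2 each step).
Absent: differences are 3, 4, 5, … (increasing by 1 each time), so 10, 13, 17, 22, 28, 35 → 43.
So the next row is 38 present, 128 late, 43 absent.

38 present, 128 late, 43 absent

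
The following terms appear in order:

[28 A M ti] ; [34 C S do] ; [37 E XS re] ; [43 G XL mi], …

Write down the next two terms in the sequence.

[46 I L fa], [52 K M sol]

First value: 28, 34, 37, 43 → 46 → 52 (alternating steps +6, +3, +6, +3, …).
Letter goes A, C, E, G → I → K (letters move forward 2 places in the alphabet).
Size: runs backward through clothing sizes XS→XL, so M, S, XS, XL → L → M.
For the note, runs through the solfège scale do→ti: ti, do, re, mi → fa → sol.
Putting the parts together: [46 I L fa] and then [52 K M sol].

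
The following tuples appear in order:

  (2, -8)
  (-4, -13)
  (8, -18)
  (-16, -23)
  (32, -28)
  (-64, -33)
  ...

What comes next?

(128, -38)

First value goes 2, -4, 8, -16, 32, -64 → 128 (×(-2) each step).
Second value — −5 each step: -8, -13, -18, -23, -28, -33 → -38.
So the next tuple is (128, -38).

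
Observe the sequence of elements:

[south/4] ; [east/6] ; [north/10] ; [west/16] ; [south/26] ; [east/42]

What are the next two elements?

[north/68], [west/110]

Direction: repeats south → east → north → west; south, east, north, west, south, east → north → west.
For the second coordinate, each term is the sum of the two before it: 4, 6, 10, 16, 26, 42 → 68 → 110.
So the next two elements are [north/68] and [west/110].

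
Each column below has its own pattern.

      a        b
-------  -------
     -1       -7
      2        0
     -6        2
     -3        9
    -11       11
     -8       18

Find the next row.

Column a: alternating steps +3, −8, +3, −8, …; -1, 2, -6, -3, -11, -8 → -16.
Column b: -7, 0, 2, 9, 11, 18 → 20 (alternating steps +7, +2, +7, +2, …).
So the next row is -16  20.

-16  20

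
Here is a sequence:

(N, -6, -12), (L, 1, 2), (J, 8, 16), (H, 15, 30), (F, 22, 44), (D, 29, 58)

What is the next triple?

(B, 36, 72)

For the letter, letters move back 2 places in the alphabet: N, L, J, H, F, D → B.
Second value: +7 each step; -6, 1, 8, 15, 22, 29 → 36.
Third value — always 2 × the second value: -12, 2, 16, 30, 44, 58 → 72.
Putting it together: (B, 36, 72).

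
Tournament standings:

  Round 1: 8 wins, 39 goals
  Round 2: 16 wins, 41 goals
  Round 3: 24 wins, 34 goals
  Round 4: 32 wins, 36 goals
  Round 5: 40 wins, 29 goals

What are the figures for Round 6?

48 wins, 31 goals

Wins: +8 each step, so 8, 16, 24, 32, 40 → 48.
Goals: alternating steps +2, −7, +2, −7, …; 39, 41, 34, 36, 29 → 31.
Combining the parts gives 48 wins, 31 goals.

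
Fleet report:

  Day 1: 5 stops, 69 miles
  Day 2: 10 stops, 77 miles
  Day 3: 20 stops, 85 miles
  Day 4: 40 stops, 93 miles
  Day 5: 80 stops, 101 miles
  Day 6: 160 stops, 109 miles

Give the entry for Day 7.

320 stops, 117 miles

Stops: ×2 each step; 5, 10, 20, 40, 80, 160 → 320.
Miles goes 69, 77, 85, 93, 101, 109 → 117 (+8 each step).
Putting it together: 320 stops, 117 miles.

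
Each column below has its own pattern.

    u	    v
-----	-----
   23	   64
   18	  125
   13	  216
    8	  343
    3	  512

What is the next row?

Column u: −5 each step; 23, 18, 13, 8, 3 → -2.
Column v: 64, 125, 216, 343, 512 → 729 (perfect cubes: 4³, 5³, 6³, …).
Combining the parts gives -2  729.

-2  729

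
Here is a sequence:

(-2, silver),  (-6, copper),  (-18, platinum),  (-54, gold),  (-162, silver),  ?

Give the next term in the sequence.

First coordinate: -2, -6, -18, -54, -162 → -486 (×3 each step).
Metal: silver, copper, platinum, gold, silver → copper (repeats silver → copper → platinum → gold).
So the next term is (-486, copper).

(-486, copper)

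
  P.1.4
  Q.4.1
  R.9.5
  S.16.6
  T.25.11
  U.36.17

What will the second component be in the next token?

49

For the second component, perfect squares: 1², 2², 3², …: 1, 4, 9, 16, 25, 36 → 49.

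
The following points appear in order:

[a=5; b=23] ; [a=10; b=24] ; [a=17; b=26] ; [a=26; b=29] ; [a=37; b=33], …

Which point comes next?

A: differences are 5, 7, 9, … (increasing by 2 each time), so 5, 10, 17, 26, 37 → 50.
B: 23, 24, 26, 29, 33 → 38 (differences are 1, 2, 3, … (increasing by 1 each time)).
Combining the parts gives [a=50; b=38].

[a=50; b=38]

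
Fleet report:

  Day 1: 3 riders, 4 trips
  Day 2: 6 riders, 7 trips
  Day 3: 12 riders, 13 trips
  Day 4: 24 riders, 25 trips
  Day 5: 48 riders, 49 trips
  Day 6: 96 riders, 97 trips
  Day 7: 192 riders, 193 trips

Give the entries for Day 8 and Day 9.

Riders — ×2 each step: 3, 6, 12, 24, 48, 96, 192 → 384 → 768.
Trips — always 1 more than the riders: 4, 7, 13, 25, 49, 97, 193 → 385 → 769.
So the next two lines are 384 riders, 385 trips and 768 riders, 769 trips.

384 riders, 385 trips; 768 riders, 769 trips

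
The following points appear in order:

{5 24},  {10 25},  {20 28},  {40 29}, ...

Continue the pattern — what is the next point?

{80 32}

First slot: 5, 10, 20, 40 → 80 (×2 each step).
Second slot goes 24, 25, 28, 29 → 32 (alternating steps +1, +3, +1, +3, …).
Combining the parts gives {80 32}.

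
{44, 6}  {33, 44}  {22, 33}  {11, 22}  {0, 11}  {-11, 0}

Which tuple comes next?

{-22, -11}

For the first slot, −11 each step: 44, 33, 22, 11, 0, -11 → -22.
Second slot: always the previous value of the first slot, so 6, 44, 33, 22, 11, 0 → -11.
Combining the parts gives {-22, -11}.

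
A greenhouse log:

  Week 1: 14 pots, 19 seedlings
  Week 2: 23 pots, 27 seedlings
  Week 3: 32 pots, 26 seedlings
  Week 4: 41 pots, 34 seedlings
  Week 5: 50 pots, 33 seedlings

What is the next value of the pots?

59

Pots: +9 each step, so 14, 23, 32, 41, 50 → 59.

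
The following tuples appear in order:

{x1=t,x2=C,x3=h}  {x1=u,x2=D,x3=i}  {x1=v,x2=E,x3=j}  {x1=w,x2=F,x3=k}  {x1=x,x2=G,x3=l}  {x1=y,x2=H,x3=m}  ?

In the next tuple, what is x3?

X3: h, i, j, k, l, m → n (letters move forward 1 place in the alphabet).

n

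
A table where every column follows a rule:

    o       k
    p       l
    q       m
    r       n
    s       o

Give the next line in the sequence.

t  p

First letter: letters move forward 1 place in the alphabet, so o, p, q, r, s → t.
Second letter — letters move forward 1 place in the alphabet: k, l, m, n, o → p.
Putting it together: t  p.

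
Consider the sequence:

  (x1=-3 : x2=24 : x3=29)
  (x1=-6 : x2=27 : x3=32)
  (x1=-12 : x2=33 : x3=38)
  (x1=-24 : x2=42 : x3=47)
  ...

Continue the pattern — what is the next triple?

X1 — ×2 each step: -3, -6, -12, -24 → -48.
X2: differences are 3, 6, 9, … (increasing by 3 each time), so 24, 27, 33, 42 → 54.
X3 — differences are 3, 6, 9, … (increasing by 3 each time): 29, 32, 38, 47 → 59.
Combining the parts gives (x1=-48 : x2=54 : x3=59).

(x1=-48 : x2=54 : x3=59)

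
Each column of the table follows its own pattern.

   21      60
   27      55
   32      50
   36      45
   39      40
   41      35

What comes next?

42  30

First component: differences are 6, 5, 4, … (decreasing by 1 each time), so 21, 27, 32, 36, 39, 41 → 42.
Second component: −5 each step; 60, 55, 50, 45, 40, 35 → 30.
Combining the parts gives 42  30.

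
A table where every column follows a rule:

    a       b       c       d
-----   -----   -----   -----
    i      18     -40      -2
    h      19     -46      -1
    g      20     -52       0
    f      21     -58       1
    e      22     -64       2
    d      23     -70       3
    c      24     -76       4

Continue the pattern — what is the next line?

b  25  -82  5

Column a: letters move back 1 place in the alphabet; i, h, g, f, e, d, c → b.
For the column b, +1 each step: 18, 19, 20, 21, 22, 23, 24 → 25.
For the column c, −6 each step: -40, -46, -52, -58, -64, -70, -76 → -82.
Column d — +1 each step: -2, -1, 0, 1, 2, 3, 4 → 5.
Putting it together: b  25  -82  5.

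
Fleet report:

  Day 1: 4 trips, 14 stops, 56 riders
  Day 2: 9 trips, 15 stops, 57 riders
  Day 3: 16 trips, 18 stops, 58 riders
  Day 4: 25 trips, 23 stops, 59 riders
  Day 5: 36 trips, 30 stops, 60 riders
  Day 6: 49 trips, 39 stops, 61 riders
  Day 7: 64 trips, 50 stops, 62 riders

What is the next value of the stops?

Trips — perfect squares: 2², 3², 4², …: 4, 9, 16, 25, 36, 49, 64 → 81.
Stops: 14, 15, 18, 23, 30, 39, 50 → 63 (differences are 1, 3, 5, … (increasing by 2 each time)).
Riders goes 56, 57, 58, 59, 60, 61, 62 → 63 (+1 each step).

63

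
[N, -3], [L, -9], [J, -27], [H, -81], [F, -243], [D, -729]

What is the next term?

[B, -2187]

Letter: letters move back 2 places in the alphabet; N, L, J, H, F, D → B.
For the second slot, ×3 each step: -3, -9, -27, -81, -243, -729 → -2187.
Putting it together: [B, -2187].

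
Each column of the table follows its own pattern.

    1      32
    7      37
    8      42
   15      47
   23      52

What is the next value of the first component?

First component: each term is the sum of the two before it, so 1, 7, 8, 15, 23 → 38.

38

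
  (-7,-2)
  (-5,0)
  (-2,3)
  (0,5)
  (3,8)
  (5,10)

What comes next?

(8,13)

First part goes -7, -5, -2, 0, 3, 5 → 8 (alternating steps +2, +3, +2, +3, …).
Second part: -2, 0, 3, 5, 8, 10 → 13 (always 5 more than the first part).
Putting it together: (8,13).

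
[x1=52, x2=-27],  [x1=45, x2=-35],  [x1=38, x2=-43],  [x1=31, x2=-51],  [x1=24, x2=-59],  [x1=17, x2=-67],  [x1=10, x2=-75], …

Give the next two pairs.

X1: −7 each step; 52, 45, 38, 31, 24, 17, 10 → 3 → -4.
X2: -27, -35, -43, -51, -59, -67, -75 → -83 → -91 (−8 each step).
Putting the parts together: [x1=3, x2=-83] and then [x1=-4, x2=-91].

[x1=3, x2=-83], [x1=-4, x2=-91]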